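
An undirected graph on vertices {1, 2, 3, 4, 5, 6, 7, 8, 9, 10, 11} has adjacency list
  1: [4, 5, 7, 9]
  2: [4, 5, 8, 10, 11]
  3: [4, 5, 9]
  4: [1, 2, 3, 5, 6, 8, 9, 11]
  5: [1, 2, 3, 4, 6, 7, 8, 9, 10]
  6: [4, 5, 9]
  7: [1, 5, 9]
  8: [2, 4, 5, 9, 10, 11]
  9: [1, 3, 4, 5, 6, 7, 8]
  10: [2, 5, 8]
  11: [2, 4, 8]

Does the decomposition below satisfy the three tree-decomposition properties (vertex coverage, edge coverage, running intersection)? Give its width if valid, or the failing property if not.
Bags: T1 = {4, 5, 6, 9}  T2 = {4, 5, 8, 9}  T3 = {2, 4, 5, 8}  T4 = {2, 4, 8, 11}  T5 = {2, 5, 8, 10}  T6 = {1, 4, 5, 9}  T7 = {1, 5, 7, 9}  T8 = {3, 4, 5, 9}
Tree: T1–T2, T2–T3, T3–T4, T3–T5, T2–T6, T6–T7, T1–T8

Yes; width 3.

Every vertex of G appears in some bag (union = {1, 2, 3, 4, 5, 6, 7, 8, 9, 10, 11}); every edge is covered by a bag; and for each vertex v the set of bags containing v is connected in the bag tree. The decomposition is therefore valid. The largest bag has 4 vertices, so the width is 3.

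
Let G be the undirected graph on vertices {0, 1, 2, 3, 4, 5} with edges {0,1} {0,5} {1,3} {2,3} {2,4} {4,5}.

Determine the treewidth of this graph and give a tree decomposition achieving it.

The largest bag has 3 vertices, giving width 2; this decomposition certifies tw(G) ≤ 2. Since 5–4–2–3–1–0–5 is a cycle in G, G is not acyclic. Forests are exactly the graphs of treewidth ≤ 1, so tw(G) ≥ 2. Combining the bounds, tw(G) = 2.

Treewidth 2.
Bags: B1 = {2, 4, 5}  B2 = {2, 3, 5}  B3 = {1, 3, 5}  B4 = {0, 1, 5}
Tree: B1–B2, B2–B3, B3–B4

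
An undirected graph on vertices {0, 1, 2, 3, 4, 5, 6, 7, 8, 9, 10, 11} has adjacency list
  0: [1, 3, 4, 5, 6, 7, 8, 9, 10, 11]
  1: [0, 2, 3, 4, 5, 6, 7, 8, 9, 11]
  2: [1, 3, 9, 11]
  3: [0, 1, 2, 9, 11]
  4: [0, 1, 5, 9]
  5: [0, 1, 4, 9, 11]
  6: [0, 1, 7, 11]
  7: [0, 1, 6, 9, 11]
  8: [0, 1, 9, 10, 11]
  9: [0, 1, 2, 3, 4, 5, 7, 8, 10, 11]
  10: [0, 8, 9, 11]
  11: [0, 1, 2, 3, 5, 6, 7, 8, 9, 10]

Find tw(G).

A width-4 tree decomposition is:
Bags: B1 = {0, 1, 3, 9, 11}  B2 = {0, 1, 5, 9, 11}  B3 = {0, 1, 8, 9, 11}  B4 = {1, 2, 3, 9, 11}  B5 = {0, 1, 4, 5, 9}  B6 = {0, 1, 7, 9, 11}  B7 = {0, 1, 6, 7, 11}  B8 = {0, 8, 9, 10, 11}
Tree: B1–B2, B1–B3, B1–B4, B2–B5, B1–B6, B6–B7, B3–B8
The largest bag has 5 vertices, giving width 4; this decomposition certifies tw(G) ≤ 4. For the lower bound, the 5 vertices {0, 1, 8, 9, 11} are pairwise adjacent, and any tree decomposition puts a clique entirely inside one bag — forcing width ≥ 4. The upper and lower bounds meet at 4, so that is the treewidth.

4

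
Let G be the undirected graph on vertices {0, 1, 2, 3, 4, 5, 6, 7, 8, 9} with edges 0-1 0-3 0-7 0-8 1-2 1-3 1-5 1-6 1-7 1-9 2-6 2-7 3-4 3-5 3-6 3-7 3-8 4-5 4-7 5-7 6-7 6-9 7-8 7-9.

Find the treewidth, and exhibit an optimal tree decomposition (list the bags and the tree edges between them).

Treewidth 3.
One optimal decomposition is:
Bags: B1 = {1, 3, 5, 7}  B2 = {0, 1, 3, 7}  B3 = {3, 4, 5, 7}  B4 = {0, 3, 7, 8}  B5 = {1, 3, 6, 7}  B6 = {1, 2, 6, 7}  B7 = {1, 6, 7, 9}
Tree: B1–B2, B1–B3, B2–B4, B1–B5, B5–B6, B6–B7

The largest bag has 4 vertices, giving width 3; this decomposition certifies tw(G) ≤ 3. On the other hand G contains the 4-clique {0, 3, 7, 8}. A clique must lie in a single bag of any decomposition, so no decomposition can have width below 3. The upper and lower bounds meet at 3, so that is the treewidth.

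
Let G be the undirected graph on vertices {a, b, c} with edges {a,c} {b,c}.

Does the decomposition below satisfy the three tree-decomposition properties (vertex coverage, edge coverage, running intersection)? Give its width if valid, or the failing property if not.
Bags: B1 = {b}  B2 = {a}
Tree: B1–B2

No — vertex c appears in no bag.

A tree decomposition must satisfy three properties: every vertex lies in some bag; for every edge, both endpoints lie together in some bag; and for every vertex, the bags containing it form a connected subtree. Here vertex c appears in no bag, so the decomposition is invalid.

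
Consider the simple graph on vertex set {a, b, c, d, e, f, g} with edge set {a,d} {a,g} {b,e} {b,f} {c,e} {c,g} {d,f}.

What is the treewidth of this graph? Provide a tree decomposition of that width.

Treewidth 2.
Bags: B1 = {a, d, f}  B2 = {a, b, f}  B3 = {a, b, e}  B4 = {a, c, e}  B5 = {a, c, g}
Tree: B1–B2, B2–B3, B3–B4, B4–B5

The largest bag has 3 vertices, giving width 2; this decomposition certifies tw(G) ≤ 2. Since a–d–f–b–e–c–g–a is a cycle in G, G is not acyclic. Forests are exactly the graphs of treewidth ≤ 1, so tw(G) ≥ 2. The upper and lower bounds meet at 2, so that is the treewidth.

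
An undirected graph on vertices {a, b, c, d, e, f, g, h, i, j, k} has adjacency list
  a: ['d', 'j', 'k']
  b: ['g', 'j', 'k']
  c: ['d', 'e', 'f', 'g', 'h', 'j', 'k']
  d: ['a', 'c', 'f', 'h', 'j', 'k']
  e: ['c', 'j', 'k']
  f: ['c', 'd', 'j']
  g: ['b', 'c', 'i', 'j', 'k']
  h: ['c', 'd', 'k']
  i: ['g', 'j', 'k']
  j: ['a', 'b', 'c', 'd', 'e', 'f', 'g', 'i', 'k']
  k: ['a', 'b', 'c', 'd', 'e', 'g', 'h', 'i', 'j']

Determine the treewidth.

3

A width-3 tree decomposition is:
Bags: B1 = {c, d, j, k}  B2 = {c, d, h, k}  B3 = {c, g, j, k}  B4 = {a, d, j, k}  B5 = {g, i, j, k}  B6 = {c, d, f, j}  B7 = {c, e, j, k}  B8 = {b, g, j, k}
Tree: B1–B2, B1–B3, B1–B4, B3–B5, B1–B6, B1–B7, B3–B8
The largest bag has 4 vertices, giving width 3; this decomposition certifies tw(G) ≤ 3. On the other hand G contains the 4-clique {c, d, f, j}. A clique must lie in a single bag of any decomposition, so no decomposition can have width below 3. Hence tw(G) = 3 exactly.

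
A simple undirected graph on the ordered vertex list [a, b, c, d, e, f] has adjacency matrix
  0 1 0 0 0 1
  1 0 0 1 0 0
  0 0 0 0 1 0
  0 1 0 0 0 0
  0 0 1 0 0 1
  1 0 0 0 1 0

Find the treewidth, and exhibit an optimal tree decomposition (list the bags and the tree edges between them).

Treewidth 1.
One such decomposition:
Bags: B1 = {b, d}  B2 = {a, b}  B3 = {a, f}  B4 = {e, f}  B5 = {c, e}
Tree: B1–B2, B2–B3, B3–B4, B4–B5

The largest bag has 2 vertices, giving width 1; this decomposition certifies tw(G) ≤ 1. Any graph with an edge has treewidth ≥ 1, and G has the edge d–b. Hence tw(G) = 1 exactly.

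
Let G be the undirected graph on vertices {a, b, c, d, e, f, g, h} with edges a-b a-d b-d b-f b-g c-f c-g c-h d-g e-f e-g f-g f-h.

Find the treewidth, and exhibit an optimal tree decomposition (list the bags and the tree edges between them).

Each bag holds 3 vertices, so the decomposition has width 2, which upper-bounds the treewidth. For the lower bound, the 3 vertices {b, d, g} are pairwise adjacent, and any tree decomposition puts a clique entirely inside one bag — forcing width ≥ 2. Therefore the treewidth is 2.

Treewidth 2.
One such decomposition:
Bags: B1 = {c, f, g}  B2 = {b, f, g}  B3 = {e, f, g}  B4 = {b, d, g}  B5 = {c, f, h}  B6 = {a, b, d}
Tree: B1–B2, B2–B3, B2–B4, B1–B5, B4–B6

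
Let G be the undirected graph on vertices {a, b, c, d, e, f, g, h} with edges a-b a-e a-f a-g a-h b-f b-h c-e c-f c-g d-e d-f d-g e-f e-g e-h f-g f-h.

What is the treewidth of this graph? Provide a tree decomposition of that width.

Treewidth 3.
One such decomposition:
Bags: B1 = {a, e, f, g}  B2 = {a, e, f, h}  B3 = {a, b, f, h}  B4 = {c, e, f, g}  B5 = {d, e, f, g}
Tree: B1–B2, B2–B3, B1–B4, B1–B5

The largest bag has 4 vertices, giving width 3; this decomposition certifies tw(G) ≤ 3. On the other hand G contains the 4-clique {d, e, f, g}. A clique must lie in a single bag of any decomposition, so no decomposition can have width below 3. Therefore the treewidth is 3.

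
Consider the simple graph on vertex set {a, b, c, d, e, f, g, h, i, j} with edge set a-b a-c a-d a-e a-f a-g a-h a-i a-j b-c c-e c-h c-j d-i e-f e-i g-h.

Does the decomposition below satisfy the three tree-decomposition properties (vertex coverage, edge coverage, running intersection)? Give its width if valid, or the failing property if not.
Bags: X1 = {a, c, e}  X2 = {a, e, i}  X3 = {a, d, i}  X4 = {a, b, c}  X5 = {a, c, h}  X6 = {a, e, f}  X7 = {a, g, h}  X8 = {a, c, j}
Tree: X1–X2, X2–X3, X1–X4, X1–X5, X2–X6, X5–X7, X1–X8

Yes; width 2.

Every vertex of G appears in some bag (union = {a, b, c, d, e, f, g, h, i, j}); every edge is covered by a bag; and for each vertex v the set of bags containing v is connected in the bag tree. The decomposition is therefore valid. The largest bag has 3 vertices, so the width is 2.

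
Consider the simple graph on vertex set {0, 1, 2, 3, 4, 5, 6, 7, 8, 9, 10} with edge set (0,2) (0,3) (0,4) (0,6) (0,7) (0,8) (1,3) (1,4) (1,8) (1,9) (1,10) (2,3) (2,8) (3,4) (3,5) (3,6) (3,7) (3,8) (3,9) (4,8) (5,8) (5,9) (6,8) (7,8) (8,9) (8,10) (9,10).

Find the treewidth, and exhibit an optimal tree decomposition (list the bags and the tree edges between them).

The largest bag has 4 vertices, giving width 3; this decomposition certifies tw(G) ≤ 3. For the lower bound, the 4 vertices {1, 8, 9, 10} are pairwise adjacent, and any tree decomposition puts a clique entirely inside one bag — forcing width ≥ 3. Therefore the treewidth is 3.

Treewidth 3.
Bags: B1 = {1, 3, 8, 9}  B2 = {1, 3, 4, 8}  B3 = {1, 8, 9, 10}  B4 = {0, 3, 4, 8}  B5 = {0, 3, 7, 8}  B6 = {0, 2, 3, 8}  B7 = {3, 5, 8, 9}  B8 = {0, 3, 6, 8}
Tree: B1–B2, B1–B3, B2–B4, B4–B5, B4–B6, B1–B7, B6–B8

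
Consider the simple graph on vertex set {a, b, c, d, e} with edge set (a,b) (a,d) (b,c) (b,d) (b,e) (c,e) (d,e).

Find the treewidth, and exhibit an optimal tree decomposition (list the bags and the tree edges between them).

Treewidth 2.
Bags: B1 = {b, c, e}  B2 = {b, d, e}  B3 = {a, b, d}
Tree: B1–B2, B2–B3

The largest bag has 3 vertices, giving width 2; this decomposition certifies tw(G) ≤ 2. On the other hand G contains the 3-clique {b, d, e}. A clique must lie in a single bag of any decomposition, so no decomposition can have width below 2. Hence tw(G) = 2 exactly.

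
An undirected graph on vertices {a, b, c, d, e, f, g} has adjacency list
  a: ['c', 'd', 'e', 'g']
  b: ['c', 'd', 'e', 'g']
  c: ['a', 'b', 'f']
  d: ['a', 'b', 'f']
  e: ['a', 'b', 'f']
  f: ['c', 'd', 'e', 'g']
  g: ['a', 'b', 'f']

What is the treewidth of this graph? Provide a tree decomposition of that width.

Treewidth 3.
One such decomposition:
Bags: B1 = {a, b, c, f}  B2 = {a, b, e, f}  B3 = {a, b, d, f}  B4 = {a, b, f, g}
Tree: B1–B2, B2–B3, B3–B4

Each bag holds 4 vertices, so the decomposition has width 3, which upper-bounds the treewidth. For the lower bound: the 4 vertex sets {a,c}, {b,e}, {f}, {d} are disjoint, each induces a connected subgraph, and every pair is joined by at least one edge of G. Contracting each set to a single vertex therefore yields K_{4} as a minor, and since treewidth is minor-monotone, tw(G) ≥ tw(K_{4}) = 3. The upper and lower bounds meet at 3, so that is the treewidth.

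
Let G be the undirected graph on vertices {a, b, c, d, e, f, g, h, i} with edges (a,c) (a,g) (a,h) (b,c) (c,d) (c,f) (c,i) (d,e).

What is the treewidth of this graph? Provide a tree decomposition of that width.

The largest bag has 2 vertices, giving width 1; this decomposition certifies tw(G) ≤ 1. Since G has at least one edge (e.g. a–c), it is not an edgeless graph, so tw(G) ≥ 1. The upper and lower bounds meet at 1, so that is the treewidth.

Treewidth 1.
One optimal decomposition is:
Bags: B1 = {a, c}  B2 = {c, d}  B3 = {a, h}  B4 = {c, i}  B5 = {d, e}  B6 = {b, c}  B7 = {c, f}  B8 = {a, g}
Tree: B1–B2, B1–B3, B2–B4, B2–B5, B1–B6, B1–B7, B3–B8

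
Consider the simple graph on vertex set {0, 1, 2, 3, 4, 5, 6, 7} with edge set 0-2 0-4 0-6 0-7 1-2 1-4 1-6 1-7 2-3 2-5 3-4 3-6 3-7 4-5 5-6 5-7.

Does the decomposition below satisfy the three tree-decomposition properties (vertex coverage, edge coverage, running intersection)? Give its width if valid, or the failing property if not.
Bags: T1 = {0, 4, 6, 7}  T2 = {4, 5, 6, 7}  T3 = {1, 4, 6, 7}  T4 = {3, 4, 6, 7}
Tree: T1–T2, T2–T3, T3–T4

A tree decomposition must satisfy three properties: every vertex lies in some bag; for every edge, both endpoints lie together in some bag; and for every vertex, the bags containing it form a connected subtree. Here vertex 2 appears in no bag, so the decomposition is invalid.

No — vertex 2 appears in no bag.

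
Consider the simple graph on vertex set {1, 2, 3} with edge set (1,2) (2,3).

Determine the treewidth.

1

A width-1 tree decomposition is:
Bags: B1 = {1, 2}  B2 = {2, 3}
Tree: B1–B2
Every bag has size at most 2, so the width is 2 − 1 = 1 and tw(G) ≤ 1. Since G has at least one edge (e.g. 1–2), it is not an edgeless graph, so tw(G) ≥ 1. Hence tw(G) = 1 exactly.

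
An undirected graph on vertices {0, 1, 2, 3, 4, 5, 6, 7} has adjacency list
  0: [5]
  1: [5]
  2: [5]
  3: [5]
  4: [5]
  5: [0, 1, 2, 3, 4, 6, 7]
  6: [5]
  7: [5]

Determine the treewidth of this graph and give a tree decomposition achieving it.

Every bag has size at most 2, so the width is 2 − 1 = 1 and tw(G) ≤ 1. Since G has at least one edge (e.g. 5–1), it is not an edgeless graph, so tw(G) ≥ 1. Therefore the treewidth is 1.

Treewidth 1.
Bags: B1 = {1, 5}  B2 = {0, 5}  B3 = {5, 7}  B4 = {5, 6}  B5 = {4, 5}  B6 = {3, 5}  B7 = {2, 5}
Tree: B1–B2, B2–B3, B3–B4, B4–B5, B4–B6, B5–B7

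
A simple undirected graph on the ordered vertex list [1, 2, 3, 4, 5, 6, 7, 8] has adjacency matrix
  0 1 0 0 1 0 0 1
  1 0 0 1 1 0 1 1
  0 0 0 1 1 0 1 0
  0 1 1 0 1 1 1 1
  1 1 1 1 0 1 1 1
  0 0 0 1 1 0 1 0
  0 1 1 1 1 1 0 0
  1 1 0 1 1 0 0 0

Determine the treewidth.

A width-3 tree decomposition is:
Bags: B1 = {2, 4, 5, 8}  B2 = {2, 4, 5, 7}  B3 = {1, 2, 5, 8}  B4 = {4, 5, 6, 7}  B5 = {3, 4, 5, 7}
Tree: B1–B2, B1–B3, B2–B4, B4–B5
Every bag has size at most 4, so the width is 4 − 1 = 3 and tw(G) ≤ 3. On the other hand G contains the 4-clique {1, 2, 5, 8}. A clique must lie in a single bag of any decomposition, so no decomposition can have width below 3. The upper and lower bounds meet at 3, so that is the treewidth.

3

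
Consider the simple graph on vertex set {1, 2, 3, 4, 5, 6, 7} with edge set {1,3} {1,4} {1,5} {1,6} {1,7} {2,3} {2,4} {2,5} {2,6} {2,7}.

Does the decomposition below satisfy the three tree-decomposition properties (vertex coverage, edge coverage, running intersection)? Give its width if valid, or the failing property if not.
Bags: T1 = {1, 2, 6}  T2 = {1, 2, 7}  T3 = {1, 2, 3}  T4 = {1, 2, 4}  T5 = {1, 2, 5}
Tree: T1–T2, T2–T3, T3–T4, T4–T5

Yes; width 2.

Vertex coverage: the bags together contain {1, 2, 3, 4, 5, 6, 7}, the full vertex set. Edge coverage: each edge of G has both endpoints in at least one bag. Running intersection: for every vertex, the bags containing it form a connected subtree. All three properties hold, so this is a valid tree decomposition of width max|bag| − 1 = 2, and hence tw(G) ≤ 2.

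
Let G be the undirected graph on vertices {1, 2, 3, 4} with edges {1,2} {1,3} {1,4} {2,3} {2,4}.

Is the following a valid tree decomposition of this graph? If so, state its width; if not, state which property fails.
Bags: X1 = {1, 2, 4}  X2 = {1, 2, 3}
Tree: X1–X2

Every vertex of G appears in some bag (union = {1, 2, 3, 4}); every edge is covered by a bag; and for each vertex v the set of bags containing v is connected in the bag tree. The decomposition is therefore valid. The largest bag has 3 vertices, so the width is 2.

Yes; width 2.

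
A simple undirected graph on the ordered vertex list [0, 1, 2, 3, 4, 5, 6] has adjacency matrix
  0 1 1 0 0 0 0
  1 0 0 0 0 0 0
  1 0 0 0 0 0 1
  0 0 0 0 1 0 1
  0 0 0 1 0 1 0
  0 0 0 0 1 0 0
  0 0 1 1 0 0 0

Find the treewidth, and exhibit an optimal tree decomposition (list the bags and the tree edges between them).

Treewidth 1.
One optimal decomposition is:
Bags: B1 = {4, 5}  B2 = {3, 4}  B3 = {3, 6}  B4 = {2, 6}  B5 = {0, 2}  B6 = {0, 1}
Tree: B1–B2, B2–B3, B3–B4, B4–B5, B5–B6

Every bag has size at most 2, so the width is 2 − 1 = 1 and tw(G) ≤ 1. Since G has at least one edge (e.g. 5–4), it is not an edgeless graph, so tw(G) ≥ 1. The upper and lower bounds meet at 1, so that is the treewidth.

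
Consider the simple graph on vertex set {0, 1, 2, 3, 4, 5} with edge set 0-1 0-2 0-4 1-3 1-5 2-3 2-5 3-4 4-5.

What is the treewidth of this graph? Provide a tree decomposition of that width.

Treewidth 3.
One optimal decomposition is:
Bags: B1 = {1, 2, 4, 5}  B2 = {0, 1, 2, 4}  B3 = {1, 2, 3, 4}
Tree: B1–B2, B2–B3

Every bag has size at most 4, so the width is 4 − 1 = 3 and tw(G) ≤ 3. For the lower bound: the 4 vertex sets {4,5}, {0,2}, {1}, {3} are disjoint, each induces a connected subgraph, and every pair is joined by at least one edge of G. Contracting each set to a single vertex therefore yields K_{4} as a minor, and since treewidth is minor-monotone, tw(G) ≥ tw(K_{4}) = 3. Therefore the treewidth is 3.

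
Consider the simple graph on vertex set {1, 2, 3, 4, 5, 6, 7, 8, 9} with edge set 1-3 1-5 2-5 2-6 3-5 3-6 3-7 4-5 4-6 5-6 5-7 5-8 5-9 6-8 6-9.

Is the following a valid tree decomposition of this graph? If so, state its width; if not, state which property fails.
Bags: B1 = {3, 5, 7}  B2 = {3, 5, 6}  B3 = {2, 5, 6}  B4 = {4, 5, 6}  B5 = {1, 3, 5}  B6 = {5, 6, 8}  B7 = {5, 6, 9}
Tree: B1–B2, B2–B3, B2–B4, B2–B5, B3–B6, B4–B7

Yes; width 2.

Vertex coverage: the bags together contain {1, 2, 3, 4, 5, 6, 7, 8, 9}, the full vertex set. Edge coverage: each edge of G has both endpoints in at least one bag. Running intersection: for every vertex, the bags containing it form a connected subtree. All three properties hold, so this is a valid tree decomposition of width max|bag| − 1 = 2, and hence tw(G) ≤ 2.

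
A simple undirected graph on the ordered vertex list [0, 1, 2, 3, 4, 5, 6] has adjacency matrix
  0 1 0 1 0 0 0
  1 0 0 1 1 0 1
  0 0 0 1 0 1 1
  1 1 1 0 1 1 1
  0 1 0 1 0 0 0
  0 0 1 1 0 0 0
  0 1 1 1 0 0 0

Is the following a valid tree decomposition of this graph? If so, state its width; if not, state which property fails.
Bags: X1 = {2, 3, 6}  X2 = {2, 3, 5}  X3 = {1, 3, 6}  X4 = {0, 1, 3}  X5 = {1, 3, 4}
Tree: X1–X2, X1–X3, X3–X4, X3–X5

Checking the three conditions: (i) the bags cover all of {0, 1, 2, 3, 4, 5, 6}; (ii) for each edge, some bag contains both endpoints; (iii) the bags containing any fixed vertex form a subtree. All hold, so the decomposition is valid with width 3 − 1 = 2.

Yes; width 2.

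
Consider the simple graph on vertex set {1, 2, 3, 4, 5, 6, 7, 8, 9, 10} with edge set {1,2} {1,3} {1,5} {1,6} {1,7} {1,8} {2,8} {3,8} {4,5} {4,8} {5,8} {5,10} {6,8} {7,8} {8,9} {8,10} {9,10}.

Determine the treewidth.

2

A width-2 tree decomposition is:
Bags: B1 = {5, 8, 10}  B2 = {4, 5, 8}  B3 = {1, 5, 8}  B4 = {1, 2, 8}  B5 = {1, 7, 8}  B6 = {8, 9, 10}  B7 = {1, 3, 8}  B8 = {1, 6, 8}
Tree: B1–B2, B2–B3, B3–B4, B3–B5, B1–B6, B4–B7, B3–B8
The largest bag has 3 vertices, giving width 2; this decomposition certifies tw(G) ≤ 2. Conversely, {1, 2, 8} is a clique of size 3, and the vertices of any clique must share a bag in every tree decomposition; so some bag has ≥ 3 vertices and tw(G) ≥ 2. Hence tw(G) = 2 exactly.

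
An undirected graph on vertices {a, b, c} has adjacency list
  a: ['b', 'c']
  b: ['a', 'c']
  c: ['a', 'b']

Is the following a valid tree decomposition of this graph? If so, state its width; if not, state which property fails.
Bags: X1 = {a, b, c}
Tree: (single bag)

Every vertex of G appears in some bag (union = {a, b, c}); every edge is covered by a bag; and for each vertex v the set of bags containing v is connected in the bag tree. The decomposition is therefore valid. The largest bag has 3 vertices, so the width is 2.

Yes; width 2.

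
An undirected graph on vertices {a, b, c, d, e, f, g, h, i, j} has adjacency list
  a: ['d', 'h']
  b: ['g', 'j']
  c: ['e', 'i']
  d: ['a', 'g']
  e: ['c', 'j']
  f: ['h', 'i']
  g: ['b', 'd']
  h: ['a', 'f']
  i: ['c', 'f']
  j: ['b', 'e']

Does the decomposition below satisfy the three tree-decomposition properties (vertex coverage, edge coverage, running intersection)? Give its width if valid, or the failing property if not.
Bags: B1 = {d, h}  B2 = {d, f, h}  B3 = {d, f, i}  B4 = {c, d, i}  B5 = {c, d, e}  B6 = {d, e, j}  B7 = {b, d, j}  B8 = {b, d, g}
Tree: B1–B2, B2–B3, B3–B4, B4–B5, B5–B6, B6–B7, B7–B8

A tree decomposition must satisfy three properties: every vertex lies in some bag; for every edge, both endpoints lie together in some bag; and for every vertex, the bags containing it form a connected subtree. Here vertex a appears in no bag, so the decomposition is invalid.

No — vertex a appears in no bag.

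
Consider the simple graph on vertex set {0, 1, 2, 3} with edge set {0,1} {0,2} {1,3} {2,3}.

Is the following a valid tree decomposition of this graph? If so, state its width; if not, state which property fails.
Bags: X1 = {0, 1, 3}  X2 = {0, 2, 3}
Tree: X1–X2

Yes; width 2.

Vertex coverage: the bags together contain {0, 1, 2, 3}, the full vertex set. Edge coverage: each edge of G has both endpoints in at least one bag. Running intersection: for every vertex, the bags containing it form a connected subtree. All three properties hold, so this is a valid tree decomposition of width max|bag| − 1 = 2, and hence tw(G) ≤ 2.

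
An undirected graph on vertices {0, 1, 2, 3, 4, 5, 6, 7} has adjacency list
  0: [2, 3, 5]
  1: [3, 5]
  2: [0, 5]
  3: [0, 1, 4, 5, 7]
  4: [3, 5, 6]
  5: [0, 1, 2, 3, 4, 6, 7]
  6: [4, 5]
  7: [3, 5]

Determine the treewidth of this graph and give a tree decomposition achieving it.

Each bag holds 3 vertices, so the decomposition has width 2, which upper-bounds the treewidth. On the other hand G contains the 3-clique {0, 2, 5}. A clique must lie in a single bag of any decomposition, so no decomposition can have width below 2. Combining the bounds, tw(G) = 2.

Treewidth 2.
One optimal decomposition is:
Bags: B1 = {3, 4, 5}  B2 = {3, 5, 7}  B3 = {4, 5, 6}  B4 = {0, 3, 5}  B5 = {1, 3, 5}  B6 = {0, 2, 5}
Tree: B1–B2, B1–B3, B1–B4, B1–B5, B4–B6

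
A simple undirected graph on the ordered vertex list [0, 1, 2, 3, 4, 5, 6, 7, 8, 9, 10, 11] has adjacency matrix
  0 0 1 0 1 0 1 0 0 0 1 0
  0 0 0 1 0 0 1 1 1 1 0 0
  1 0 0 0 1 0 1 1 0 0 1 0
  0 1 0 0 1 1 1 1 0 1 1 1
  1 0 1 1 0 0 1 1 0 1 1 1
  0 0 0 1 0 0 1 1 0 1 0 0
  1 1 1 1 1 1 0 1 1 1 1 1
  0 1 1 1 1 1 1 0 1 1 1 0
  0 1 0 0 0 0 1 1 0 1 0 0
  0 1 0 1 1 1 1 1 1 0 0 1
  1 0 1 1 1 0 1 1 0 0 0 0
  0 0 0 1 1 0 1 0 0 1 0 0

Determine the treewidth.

4

A width-4 tree decomposition is:
Bags: B1 = {3, 4, 6, 7, 10}  B2 = {3, 4, 6, 7, 9}  B3 = {2, 4, 6, 7, 10}  B4 = {1, 3, 6, 7, 9}  B5 = {0, 2, 4, 6, 10}  B6 = {3, 4, 6, 9, 11}  B7 = {1, 6, 7, 8, 9}  B8 = {3, 5, 6, 7, 9}
Tree: B1–B2, B1–B3, B2–B4, B3–B5, B2–B6, B4–B7, B4–B8
The largest bag has 5 vertices, giving width 4; this decomposition certifies tw(G) ≤ 4. For the lower bound, the 5 vertices {0, 2, 4, 6, 10} are pairwise adjacent, and any tree decomposition puts a clique entirely inside one bag — forcing width ≥ 4. Hence tw(G) = 4 exactly.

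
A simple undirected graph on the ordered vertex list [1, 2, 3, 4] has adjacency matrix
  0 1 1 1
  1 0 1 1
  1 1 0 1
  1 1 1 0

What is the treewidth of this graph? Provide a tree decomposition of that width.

With just one bag of size 4, the width is 4 − 1 = 3, so tw(G) ≤ 3. On the other hand G contains the 4-clique {1, 2, 3, 4}. A clique must lie in a single bag of any decomposition, so no decomposition can have width below 3. Therefore the treewidth is 3.

Treewidth 3.
Bags: B1 = {1, 2, 3, 4}
Tree: (single bag)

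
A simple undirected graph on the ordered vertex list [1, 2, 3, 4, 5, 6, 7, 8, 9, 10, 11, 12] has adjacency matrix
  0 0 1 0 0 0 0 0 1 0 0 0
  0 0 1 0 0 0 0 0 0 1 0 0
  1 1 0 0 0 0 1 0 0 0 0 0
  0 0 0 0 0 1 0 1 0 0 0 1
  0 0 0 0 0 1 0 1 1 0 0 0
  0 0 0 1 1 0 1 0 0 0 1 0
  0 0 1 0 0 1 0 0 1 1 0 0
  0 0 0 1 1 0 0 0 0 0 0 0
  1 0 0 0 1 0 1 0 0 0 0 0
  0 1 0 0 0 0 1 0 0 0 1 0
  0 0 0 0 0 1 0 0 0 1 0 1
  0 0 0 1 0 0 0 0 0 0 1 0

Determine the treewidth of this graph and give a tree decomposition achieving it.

Treewidth 3.
One optimal decomposition is:
Bags: B1 = {1, 2, 3, 10}  B2 = {1, 3, 7, 10}  B3 = {1, 7, 9, 10}  B4 = {7, 9, 10, 11}  B5 = {6, 7, 9, 11}  B6 = {5, 6, 9, 11}  B7 = {5, 6, 11, 12}  B8 = {4, 5, 6, 12}  B9 = {4, 5, 8, 12}
Tree: B1–B2, B2–B3, B3–B4, B4–B5, B5–B6, B6–B7, B7–B8, B8–B9

Every bag has size at most 4, so the width is 4 − 1 = 3 and tw(G) ≤ 3. For the lower bound: the 4 vertex sets {1,2,3}, {10}, {7}, {5,6,9,11} are disjoint, each induces a connected subgraph, and every pair is joined by at least one edge of G. Contracting each set to a single vertex therefore yields K_{4} as a minor, and since treewidth is minor-monotone, tw(G) ≥ tw(K_{4}) = 3. Combining the bounds, tw(G) = 3.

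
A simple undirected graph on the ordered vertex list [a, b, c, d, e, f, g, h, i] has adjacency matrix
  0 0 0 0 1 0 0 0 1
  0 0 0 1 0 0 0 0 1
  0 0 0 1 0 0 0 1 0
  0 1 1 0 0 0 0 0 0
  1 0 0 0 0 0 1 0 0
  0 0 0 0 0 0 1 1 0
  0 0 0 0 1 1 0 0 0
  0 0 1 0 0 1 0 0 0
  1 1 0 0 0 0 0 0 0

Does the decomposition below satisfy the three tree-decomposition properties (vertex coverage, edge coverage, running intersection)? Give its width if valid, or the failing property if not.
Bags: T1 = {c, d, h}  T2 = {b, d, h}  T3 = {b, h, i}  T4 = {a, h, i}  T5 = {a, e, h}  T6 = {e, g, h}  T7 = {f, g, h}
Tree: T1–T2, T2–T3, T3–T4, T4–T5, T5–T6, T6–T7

Yes; width 2.

Every vertex of G appears in some bag (union = {a, b, c, d, e, f, g, h, i}); every edge is covered by a bag; and for each vertex v the set of bags containing v is connected in the bag tree. The decomposition is therefore valid. The largest bag has 3 vertices, so the width is 2.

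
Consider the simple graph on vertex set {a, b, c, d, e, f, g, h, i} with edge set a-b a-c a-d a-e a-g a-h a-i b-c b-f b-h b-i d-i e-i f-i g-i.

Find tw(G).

A width-2 tree decomposition is:
Bags: B1 = {a, b, i}  B2 = {a, g, i}  B3 = {a, b, h}  B4 = {a, d, i}  B5 = {a, b, c}  B6 = {b, f, i}  B7 = {a, e, i}
Tree: B1–B2, B1–B3, B1–B4, B1–B5, B1–B6, B2–B7
Each bag holds 3 vertices, so the decomposition has width 2, which upper-bounds the treewidth. Conversely, {a, b, h} is a clique of size 3, and the vertices of any clique must share a bag in every tree decomposition; so some bag has ≥ 3 vertices and tw(G) ≥ 2. Hence tw(G) = 2 exactly.

2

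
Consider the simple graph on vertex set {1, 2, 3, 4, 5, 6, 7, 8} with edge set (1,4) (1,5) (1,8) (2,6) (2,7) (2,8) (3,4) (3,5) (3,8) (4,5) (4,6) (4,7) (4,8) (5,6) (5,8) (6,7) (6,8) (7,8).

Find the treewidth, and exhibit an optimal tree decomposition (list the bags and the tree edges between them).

Every bag has size at most 4, so the width is 4 − 1 = 3 and tw(G) ≤ 3. On the other hand G contains the 4-clique {2, 6, 7, 8}. A clique must lie in a single bag of any decomposition, so no decomposition can have width below 3. Hence tw(G) = 3 exactly.

Treewidth 3.
One optimal decomposition is:
Bags: B1 = {4, 5, 6, 8}  B2 = {3, 4, 5, 8}  B3 = {4, 6, 7, 8}  B4 = {1, 4, 5, 8}  B5 = {2, 6, 7, 8}
Tree: B1–B2, B1–B3, B1–B4, B3–B5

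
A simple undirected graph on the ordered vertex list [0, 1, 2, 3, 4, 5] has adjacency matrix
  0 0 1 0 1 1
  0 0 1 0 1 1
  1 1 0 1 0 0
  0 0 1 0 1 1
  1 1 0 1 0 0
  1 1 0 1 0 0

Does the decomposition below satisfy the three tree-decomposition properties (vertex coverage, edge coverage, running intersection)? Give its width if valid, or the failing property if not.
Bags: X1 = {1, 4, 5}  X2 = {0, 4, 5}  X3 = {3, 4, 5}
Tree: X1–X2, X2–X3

No — vertex 2 appears in no bag.

A tree decomposition must satisfy three properties: every vertex lies in some bag; for every edge, both endpoints lie together in some bag; and for every vertex, the bags containing it form a connected subtree. Here vertex 2 appears in no bag, so the decomposition is invalid.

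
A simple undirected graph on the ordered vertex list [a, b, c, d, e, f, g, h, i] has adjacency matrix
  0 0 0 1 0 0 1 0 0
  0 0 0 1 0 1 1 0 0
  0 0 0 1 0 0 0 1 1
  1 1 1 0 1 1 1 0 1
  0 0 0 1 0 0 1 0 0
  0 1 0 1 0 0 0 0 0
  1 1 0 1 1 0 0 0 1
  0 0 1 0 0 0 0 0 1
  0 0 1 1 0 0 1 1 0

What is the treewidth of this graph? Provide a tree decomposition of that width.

Treewidth 2.
One optimal decomposition is:
Bags: B1 = {d, g, i}  B2 = {b, d, g}  B3 = {d, e, g}  B4 = {b, d, f}  B5 = {a, d, g}  B6 = {c, d, i}  B7 = {c, h, i}
Tree: B1–B2, B1–B3, B2–B4, B1–B5, B1–B6, B6–B7

Each bag holds 3 vertices, so the decomposition has width 2, which upper-bounds the treewidth. Conversely, {d, e, g} is a clique of size 3, and the vertices of any clique must share a bag in every tree decomposition; so some bag has ≥ 3 vertices and tw(G) ≥ 2. The upper and lower bounds meet at 2, so that is the treewidth.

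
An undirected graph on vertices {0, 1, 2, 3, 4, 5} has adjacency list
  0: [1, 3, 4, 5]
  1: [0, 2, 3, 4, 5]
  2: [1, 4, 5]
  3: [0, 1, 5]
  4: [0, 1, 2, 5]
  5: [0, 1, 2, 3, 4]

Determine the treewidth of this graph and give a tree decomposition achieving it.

Every bag has size at most 4, so the width is 4 − 1 = 3 and tw(G) ≤ 3. On the other hand G contains the 4-clique {0, 1, 3, 5}. A clique must lie in a single bag of any decomposition, so no decomposition can have width below 3. Therefore the treewidth is 3.

Treewidth 3.
One such decomposition:
Bags: B1 = {0, 1, 3, 5}  B2 = {0, 1, 4, 5}  B3 = {1, 2, 4, 5}
Tree: B1–B2, B2–B3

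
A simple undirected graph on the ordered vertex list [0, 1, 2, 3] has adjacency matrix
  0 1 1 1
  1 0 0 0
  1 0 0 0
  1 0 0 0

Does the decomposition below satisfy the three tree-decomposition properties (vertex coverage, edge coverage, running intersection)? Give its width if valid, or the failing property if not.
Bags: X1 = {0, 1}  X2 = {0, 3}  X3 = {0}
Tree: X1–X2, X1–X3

No — vertex 2 appears in no bag.

A tree decomposition must satisfy three properties: every vertex lies in some bag; for every edge, both endpoints lie together in some bag; and for every vertex, the bags containing it form a connected subtree. Here vertex 2 appears in no bag, so the decomposition is invalid.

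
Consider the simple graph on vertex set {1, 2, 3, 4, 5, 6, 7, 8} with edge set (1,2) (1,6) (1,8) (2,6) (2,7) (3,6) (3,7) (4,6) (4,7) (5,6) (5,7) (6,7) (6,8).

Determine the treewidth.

2

A width-2 tree decomposition is:
Bags: B1 = {1, 2, 6}  B2 = {2, 6, 7}  B3 = {3, 6, 7}  B4 = {1, 6, 8}  B5 = {5, 6, 7}  B6 = {4, 6, 7}
Tree: B1–B2, B2–B3, B1–B4, B3–B5, B2–B6
Each bag holds 3 vertices, so the decomposition has width 2, which upper-bounds the treewidth. For the lower bound, the 3 vertices {1, 6, 8} are pairwise adjacent, and any tree decomposition puts a clique entirely inside one bag — forcing width ≥ 2. Hence tw(G) = 2 exactly.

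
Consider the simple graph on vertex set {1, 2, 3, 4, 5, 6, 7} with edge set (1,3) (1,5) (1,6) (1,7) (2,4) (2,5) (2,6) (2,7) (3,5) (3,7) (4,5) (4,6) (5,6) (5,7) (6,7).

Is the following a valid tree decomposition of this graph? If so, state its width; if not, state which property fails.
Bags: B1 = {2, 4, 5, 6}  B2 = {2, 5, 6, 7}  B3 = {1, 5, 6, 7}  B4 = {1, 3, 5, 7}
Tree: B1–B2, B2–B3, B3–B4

Checking the three conditions: (i) the bags cover all of {1, 2, 3, 4, 5, 6, 7}; (ii) for each edge, some bag contains both endpoints; (iii) the bags containing any fixed vertex form a subtree. All hold, so the decomposition is valid with width 4 − 1 = 3.

Yes; width 3.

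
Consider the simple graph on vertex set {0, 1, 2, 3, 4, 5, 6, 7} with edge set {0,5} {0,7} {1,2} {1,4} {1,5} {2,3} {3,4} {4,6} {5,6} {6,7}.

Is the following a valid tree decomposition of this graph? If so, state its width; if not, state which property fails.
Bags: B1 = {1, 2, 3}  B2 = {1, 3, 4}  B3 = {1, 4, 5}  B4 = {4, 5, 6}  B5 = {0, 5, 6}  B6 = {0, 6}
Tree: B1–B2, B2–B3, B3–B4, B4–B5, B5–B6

No — vertex 7 appears in no bag.

A tree decomposition must satisfy three properties: every vertex lies in some bag; for every edge, both endpoints lie together in some bag; and for every vertex, the bags containing it form a connected subtree. Here vertex 7 appears in no bag, so the decomposition is invalid.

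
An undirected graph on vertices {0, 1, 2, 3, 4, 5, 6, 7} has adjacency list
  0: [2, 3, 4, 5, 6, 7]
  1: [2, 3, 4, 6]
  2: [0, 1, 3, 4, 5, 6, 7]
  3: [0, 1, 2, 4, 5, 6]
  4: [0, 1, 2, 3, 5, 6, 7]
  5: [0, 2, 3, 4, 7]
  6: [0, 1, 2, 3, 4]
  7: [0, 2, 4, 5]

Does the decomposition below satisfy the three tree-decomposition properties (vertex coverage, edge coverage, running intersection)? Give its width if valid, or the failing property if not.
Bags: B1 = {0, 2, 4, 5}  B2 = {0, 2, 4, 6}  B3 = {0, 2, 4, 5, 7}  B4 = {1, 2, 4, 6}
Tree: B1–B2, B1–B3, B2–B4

A tree decomposition must satisfy three properties: every vertex lies in some bag; for every edge, both endpoints lie together in some bag; and for every vertex, the bags containing it form a connected subtree. Here vertex 3 appears in no bag, so the decomposition is invalid.

No — vertex 3 appears in no bag.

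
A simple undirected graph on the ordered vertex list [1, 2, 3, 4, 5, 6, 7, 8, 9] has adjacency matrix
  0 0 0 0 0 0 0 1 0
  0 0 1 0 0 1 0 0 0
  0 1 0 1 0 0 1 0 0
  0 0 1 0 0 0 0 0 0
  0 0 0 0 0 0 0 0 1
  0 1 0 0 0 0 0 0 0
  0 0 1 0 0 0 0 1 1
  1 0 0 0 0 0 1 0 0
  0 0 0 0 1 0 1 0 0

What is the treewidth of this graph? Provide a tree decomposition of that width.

Each bag holds 2 vertices, so the decomposition has width 1, which upper-bounds the treewidth. Any graph with an edge has treewidth ≥ 1, and G has the edge 7–3. Therefore the treewidth is 1.

Treewidth 1.
Bags: B1 = {3, 7}  B2 = {3, 4}  B3 = {2, 3}  B4 = {7, 8}  B5 = {1, 8}  B6 = {7, 9}  B7 = {2, 6}  B8 = {5, 9}
Tree: B1–B2, B2–B3, B1–B4, B4–B5, B4–B6, B3–B7, B6–B8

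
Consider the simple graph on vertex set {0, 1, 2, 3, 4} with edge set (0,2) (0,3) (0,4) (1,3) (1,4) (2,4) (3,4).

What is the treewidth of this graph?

2

A width-2 tree decomposition is:
Bags: B1 = {0, 3, 4}  B2 = {0, 2, 4}  B3 = {1, 3, 4}
Tree: B1–B2, B1–B3
Each bag holds 3 vertices, so the decomposition has width 2, which upper-bounds the treewidth. Conversely, {0, 2, 4} is a clique of size 3, and the vertices of any clique must share a bag in every tree decomposition; so some bag has ≥ 3 vertices and tw(G) ≥ 2. The upper and lower bounds meet at 2, so that is the treewidth.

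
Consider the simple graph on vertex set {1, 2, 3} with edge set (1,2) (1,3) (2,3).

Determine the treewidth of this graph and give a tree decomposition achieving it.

Treewidth 2.
One such decomposition:
Bags: B1 = {1, 2, 3}
Tree: (single bag)

With just one bag of size 3, the width is 3 − 1 = 2, so tw(G) ≤ 2. On the other hand G contains the 3-clique {1, 2, 3}. A clique must lie in a single bag of any decomposition, so no decomposition can have width below 2. Therefore the treewidth is 2.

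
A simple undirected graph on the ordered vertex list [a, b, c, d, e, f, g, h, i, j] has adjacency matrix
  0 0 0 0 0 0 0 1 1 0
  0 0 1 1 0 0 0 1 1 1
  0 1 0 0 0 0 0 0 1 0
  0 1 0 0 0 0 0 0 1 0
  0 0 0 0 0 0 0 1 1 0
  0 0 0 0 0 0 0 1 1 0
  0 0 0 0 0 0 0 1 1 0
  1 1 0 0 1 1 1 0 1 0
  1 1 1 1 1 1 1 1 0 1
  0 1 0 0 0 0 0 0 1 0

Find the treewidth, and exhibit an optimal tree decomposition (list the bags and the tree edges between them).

Treewidth 2.
One such decomposition:
Bags: B1 = {g, h, i}  B2 = {b, h, i}  B3 = {a, h, i}  B4 = {e, h, i}  B5 = {f, h, i}  B6 = {b, d, i}  B7 = {b, c, i}  B8 = {b, i, j}
Tree: B1–B2, B2–B3, B1–B4, B2–B5, B2–B6, B6–B7, B7–B8

The largest bag has 3 vertices, giving width 2; this decomposition certifies tw(G) ≤ 2. For the lower bound, the 3 vertices {b, d, i} are pairwise adjacent, and any tree decomposition puts a clique entirely inside one bag — forcing width ≥ 2. Hence tw(G) = 2 exactly.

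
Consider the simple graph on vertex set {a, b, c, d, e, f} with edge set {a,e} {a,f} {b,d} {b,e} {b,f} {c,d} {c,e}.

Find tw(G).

2

A width-2 tree decomposition is:
Bags: B1 = {b, c, d}  B2 = {b, c, e}  B3 = {b, e, f}  B4 = {a, e, f}
Tree: B1–B2, B2–B3, B3–B4
The largest bag has 3 vertices, giving width 2; this decomposition certifies tw(G) ≤ 2. The edges d–c–e–b–d form a cycle, so G is not a tree and its treewidth is at least 2. Hence tw(G) = 2 exactly.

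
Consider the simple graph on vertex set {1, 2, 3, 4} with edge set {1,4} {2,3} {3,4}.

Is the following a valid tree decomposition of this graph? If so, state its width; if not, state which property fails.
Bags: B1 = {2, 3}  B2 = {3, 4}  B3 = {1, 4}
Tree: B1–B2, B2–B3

Every vertex of G appears in some bag (union = {1, 2, 3, 4}); every edge is covered by a bag; and for each vertex v the set of bags containing v is connected in the bag tree. The decomposition is therefore valid. The largest bag has 2 vertices, so the width is 1.

Yes; width 1.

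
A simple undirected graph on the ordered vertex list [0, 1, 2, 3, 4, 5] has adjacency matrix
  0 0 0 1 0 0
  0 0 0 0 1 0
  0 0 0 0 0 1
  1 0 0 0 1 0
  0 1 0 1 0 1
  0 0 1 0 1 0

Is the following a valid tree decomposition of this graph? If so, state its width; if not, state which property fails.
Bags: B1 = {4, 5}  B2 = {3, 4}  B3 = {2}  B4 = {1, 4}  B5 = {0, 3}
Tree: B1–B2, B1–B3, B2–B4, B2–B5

A tree decomposition must satisfy three properties: every vertex lies in some bag; for every edge, both endpoints lie together in some bag; and for every vertex, the bags containing it form a connected subtree. Here edge (5,2) lies in no bag, so the decomposition is invalid.

No — edge (5,2) lies in no bag.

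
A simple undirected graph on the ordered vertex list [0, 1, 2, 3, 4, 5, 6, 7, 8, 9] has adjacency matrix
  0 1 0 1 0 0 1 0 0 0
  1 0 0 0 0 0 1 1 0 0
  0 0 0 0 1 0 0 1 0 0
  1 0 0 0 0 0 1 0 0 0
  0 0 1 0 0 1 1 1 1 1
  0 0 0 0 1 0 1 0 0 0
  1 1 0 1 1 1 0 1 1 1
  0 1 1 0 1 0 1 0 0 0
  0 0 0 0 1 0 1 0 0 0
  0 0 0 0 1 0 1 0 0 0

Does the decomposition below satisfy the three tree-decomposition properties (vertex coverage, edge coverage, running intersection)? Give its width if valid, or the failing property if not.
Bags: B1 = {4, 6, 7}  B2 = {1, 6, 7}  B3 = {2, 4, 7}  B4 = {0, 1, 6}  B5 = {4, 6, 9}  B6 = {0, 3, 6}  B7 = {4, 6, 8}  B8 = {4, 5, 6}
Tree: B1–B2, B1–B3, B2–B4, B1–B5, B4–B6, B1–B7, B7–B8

Yes; width 2.

Every vertex of G appears in some bag (union = {0, 1, 2, 3, 4, 5, 6, 7, 8, 9}); every edge is covered by a bag; and for each vertex v the set of bags containing v is connected in the bag tree. The decomposition is therefore valid. The largest bag has 3 vertices, so the width is 2.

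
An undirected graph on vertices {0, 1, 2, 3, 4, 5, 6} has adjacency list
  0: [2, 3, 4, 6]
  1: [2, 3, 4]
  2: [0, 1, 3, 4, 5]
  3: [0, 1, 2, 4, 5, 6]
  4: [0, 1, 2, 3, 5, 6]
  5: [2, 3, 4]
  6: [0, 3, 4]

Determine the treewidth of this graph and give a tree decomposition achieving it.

The largest bag has 4 vertices, giving width 3; this decomposition certifies tw(G) ≤ 3. Conversely, {0, 2, 3, 4} is a clique of size 4, and the vertices of any clique must share a bag in every tree decomposition; so some bag has ≥ 4 vertices and tw(G) ≥ 3. Hence tw(G) = 3 exactly.

Treewidth 3.
One optimal decomposition is:
Bags: B1 = {1, 2, 3, 4}  B2 = {0, 2, 3, 4}  B3 = {0, 3, 4, 6}  B4 = {2, 3, 4, 5}
Tree: B1–B2, B2–B3, B1–B4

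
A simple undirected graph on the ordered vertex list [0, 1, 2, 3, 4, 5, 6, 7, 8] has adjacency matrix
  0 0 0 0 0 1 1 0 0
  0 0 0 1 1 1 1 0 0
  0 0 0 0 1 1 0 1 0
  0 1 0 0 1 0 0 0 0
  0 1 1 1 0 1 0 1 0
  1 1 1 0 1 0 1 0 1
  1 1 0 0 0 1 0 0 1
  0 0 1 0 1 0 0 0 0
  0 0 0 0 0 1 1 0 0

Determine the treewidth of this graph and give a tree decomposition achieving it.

Each bag holds 3 vertices, so the decomposition has width 2, which upper-bounds the treewidth. For the lower bound, the 3 vertices {1, 3, 4} are pairwise adjacent, and any tree decomposition puts a clique entirely inside one bag — forcing width ≥ 2. Combining the bounds, tw(G) = 2.

Treewidth 2.
Bags: B1 = {2, 4, 5}  B2 = {1, 4, 5}  B3 = {1, 5, 6}  B4 = {2, 4, 7}  B5 = {1, 3, 4}  B6 = {5, 6, 8}  B7 = {0, 5, 6}
Tree: B1–B2, B2–B3, B1–B4, B2–B5, B3–B6, B3–B7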